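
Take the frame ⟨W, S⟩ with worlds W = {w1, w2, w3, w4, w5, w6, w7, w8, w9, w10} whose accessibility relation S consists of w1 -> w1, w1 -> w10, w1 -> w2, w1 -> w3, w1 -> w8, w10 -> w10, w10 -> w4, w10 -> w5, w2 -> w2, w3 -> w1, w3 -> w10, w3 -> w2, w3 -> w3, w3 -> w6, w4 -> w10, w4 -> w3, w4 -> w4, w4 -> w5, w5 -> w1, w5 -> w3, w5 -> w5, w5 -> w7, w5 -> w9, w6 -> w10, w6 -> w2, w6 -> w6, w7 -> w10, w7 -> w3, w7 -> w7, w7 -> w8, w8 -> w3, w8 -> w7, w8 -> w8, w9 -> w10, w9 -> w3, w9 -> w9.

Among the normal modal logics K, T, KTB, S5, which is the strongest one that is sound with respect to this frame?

T

Reflexive (axiom T): yes — every world is S-related to itself.
Symmetric (axiom B): no — w1 S w10 but not w10 S w1.
Euclidean (axiom 5): no — w1 S w10 and w1 S w2, but not w10 S w2.
So F validates K, T; KTB would additionally require S to be symmetric. The strongest is T.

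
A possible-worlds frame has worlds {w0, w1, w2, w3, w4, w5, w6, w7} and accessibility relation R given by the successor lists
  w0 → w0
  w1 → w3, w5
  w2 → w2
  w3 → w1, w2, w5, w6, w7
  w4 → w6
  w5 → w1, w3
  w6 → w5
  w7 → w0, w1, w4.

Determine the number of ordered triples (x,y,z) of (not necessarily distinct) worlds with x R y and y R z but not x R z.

20

Enumerating: (w1,w3,w1), (w1,w3,w2), (w1,w3,w6), (w1,w3,w7), (w1,w5,w1), (w3,w1,w3), (w3,w5,w3), (w3,w7,w0), (w3,w7,w4), (w4,w6,w5), (w5,w1,w5), (w5,w3,w2), … and 8 more.
Total: 20.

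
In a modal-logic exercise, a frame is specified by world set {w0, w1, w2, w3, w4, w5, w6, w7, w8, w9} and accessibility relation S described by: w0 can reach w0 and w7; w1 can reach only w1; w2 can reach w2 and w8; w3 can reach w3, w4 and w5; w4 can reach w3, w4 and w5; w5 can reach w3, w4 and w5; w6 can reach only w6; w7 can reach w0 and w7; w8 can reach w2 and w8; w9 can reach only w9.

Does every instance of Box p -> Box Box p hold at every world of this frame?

Yes

Axiom 4 corresponds to the accessibility relation being transitive.
Transitive: yes — every two-step S-path is closed by a direct edge.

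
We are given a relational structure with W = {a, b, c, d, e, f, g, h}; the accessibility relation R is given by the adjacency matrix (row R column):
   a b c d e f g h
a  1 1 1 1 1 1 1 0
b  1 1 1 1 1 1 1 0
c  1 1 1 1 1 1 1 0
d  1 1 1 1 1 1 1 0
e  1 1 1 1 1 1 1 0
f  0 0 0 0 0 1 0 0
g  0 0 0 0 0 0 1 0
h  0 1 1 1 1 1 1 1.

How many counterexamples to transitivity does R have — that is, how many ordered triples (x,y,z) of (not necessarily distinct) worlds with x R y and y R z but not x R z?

4

Enumerating: (h,b,a), (h,c,a), (h,d,a), (h,e,a).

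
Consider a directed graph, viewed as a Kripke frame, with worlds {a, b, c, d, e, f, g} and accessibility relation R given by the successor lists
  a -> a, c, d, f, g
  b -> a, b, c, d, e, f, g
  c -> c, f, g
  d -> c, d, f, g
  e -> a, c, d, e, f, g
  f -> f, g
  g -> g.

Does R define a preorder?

Yes

Reflexive: yes — every world is R-related to itself.
Transitive: yes — every two-step R-path is closed by a direct edge.
So R is a preorder.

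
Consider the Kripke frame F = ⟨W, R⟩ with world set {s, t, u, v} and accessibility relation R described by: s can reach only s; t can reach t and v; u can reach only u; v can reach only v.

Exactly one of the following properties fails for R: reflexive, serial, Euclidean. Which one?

Euclidean

Reflexive: yes — every world is R-related to itself.
Serial: yes — every world has a successor (e.g. s R s).
Euclidean: no — t R v and t R t, but not v R t.
Only Euclidean fails.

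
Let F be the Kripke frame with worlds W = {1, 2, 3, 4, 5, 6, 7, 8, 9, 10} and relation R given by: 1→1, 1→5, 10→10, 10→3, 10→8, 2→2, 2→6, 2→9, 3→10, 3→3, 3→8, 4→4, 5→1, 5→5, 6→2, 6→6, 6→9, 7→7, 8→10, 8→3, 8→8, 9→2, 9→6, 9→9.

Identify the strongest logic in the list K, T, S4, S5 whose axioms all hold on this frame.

Reflexive (axiom T): yes — every world is R-related to itself.
Transitive (axiom 4): yes — every two-step R-path is closed by a direct edge.
Euclidean (axiom 5): yes — any two successors of a common world are R-related.
So F validates K, T, S4, S5. The strongest is S5.

S5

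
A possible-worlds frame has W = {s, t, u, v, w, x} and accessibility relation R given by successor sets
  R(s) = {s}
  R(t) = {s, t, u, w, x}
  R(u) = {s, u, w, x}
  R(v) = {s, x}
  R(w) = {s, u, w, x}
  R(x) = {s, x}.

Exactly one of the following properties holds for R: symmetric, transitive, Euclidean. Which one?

transitive

Symmetric: no — t R s but not s R t.
Transitive: yes — every two-step R-path is closed by a direct edge.
Euclidean: no — t R s and t R u, but not s R u.
Only transitive holds.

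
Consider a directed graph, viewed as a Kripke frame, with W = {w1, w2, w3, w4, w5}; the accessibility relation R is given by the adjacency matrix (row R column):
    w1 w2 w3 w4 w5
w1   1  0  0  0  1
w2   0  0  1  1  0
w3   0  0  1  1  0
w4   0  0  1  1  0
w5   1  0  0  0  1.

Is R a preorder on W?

No

Reflexive: no — w2 is not related to itself.
Transitive: yes — every two-step R-path is closed by a direct edge.
So R is not a preorder.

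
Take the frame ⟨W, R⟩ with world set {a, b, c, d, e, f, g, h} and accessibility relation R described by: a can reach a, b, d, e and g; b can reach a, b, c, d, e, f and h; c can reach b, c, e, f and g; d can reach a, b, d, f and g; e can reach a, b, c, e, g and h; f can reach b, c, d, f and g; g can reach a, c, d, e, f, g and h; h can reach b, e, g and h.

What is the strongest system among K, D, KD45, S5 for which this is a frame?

Serial (axiom D): yes — every world has a successor (e.g. a R a).
Euclidean (axiom 5): no — a R b and a R g, but not b R g.
Transitive (axiom 4): no — a R b and b R c, but not a R c.
Reflexive (axiom T): yes — every world is R-related to itself.
So F validates K, D; KD45 would additionally require R to be Euclidean and transitive. The strongest is D.

D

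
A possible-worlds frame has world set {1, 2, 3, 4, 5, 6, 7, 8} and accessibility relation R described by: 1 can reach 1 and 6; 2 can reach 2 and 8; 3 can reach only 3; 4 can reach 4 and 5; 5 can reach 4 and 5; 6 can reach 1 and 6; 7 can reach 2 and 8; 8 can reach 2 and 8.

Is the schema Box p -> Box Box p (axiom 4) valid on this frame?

The schema 4 characterises exactly the transitive frames.
Transitive: yes — every two-step R-path is closed by a direct edge.

Yes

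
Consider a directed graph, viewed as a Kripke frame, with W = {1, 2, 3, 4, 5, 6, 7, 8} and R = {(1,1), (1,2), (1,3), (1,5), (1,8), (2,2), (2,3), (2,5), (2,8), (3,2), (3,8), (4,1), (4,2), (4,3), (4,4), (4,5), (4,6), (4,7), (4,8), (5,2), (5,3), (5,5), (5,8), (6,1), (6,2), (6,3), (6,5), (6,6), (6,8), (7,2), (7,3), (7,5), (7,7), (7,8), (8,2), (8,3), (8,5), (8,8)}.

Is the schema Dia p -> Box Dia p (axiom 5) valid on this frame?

By correspondence theory, 5 is valid on a frame iff R is Euclidean.
Euclidean: no — 1 R 3 and 1 R 5, but not 3 R 5.

No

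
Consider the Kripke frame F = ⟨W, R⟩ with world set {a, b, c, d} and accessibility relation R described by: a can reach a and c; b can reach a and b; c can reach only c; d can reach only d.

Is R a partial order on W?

No

Reflexive: yes — every world is R-related to itself.
Transitive: no — b R a and a R c, but not b R c.
Antisymmetric: yes — no distinct pair is related both ways.
So R is not a partial order.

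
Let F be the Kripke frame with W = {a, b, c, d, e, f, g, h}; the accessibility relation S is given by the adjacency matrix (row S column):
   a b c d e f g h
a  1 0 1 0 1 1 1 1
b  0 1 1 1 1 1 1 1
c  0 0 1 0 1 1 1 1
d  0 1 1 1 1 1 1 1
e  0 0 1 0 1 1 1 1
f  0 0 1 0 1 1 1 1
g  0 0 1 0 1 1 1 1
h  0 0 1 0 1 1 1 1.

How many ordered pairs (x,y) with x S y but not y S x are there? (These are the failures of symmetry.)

Enumerating: (a,c), (a,e), (a,f), (a,g), (a,h), (b,c), (b,e), (b,f), (b,g), (b,h), (d,c), (d,e), (d,f), (d,g), (d,h).

15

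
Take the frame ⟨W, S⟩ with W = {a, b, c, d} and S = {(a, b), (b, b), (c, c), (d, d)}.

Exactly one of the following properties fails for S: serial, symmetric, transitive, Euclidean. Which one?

symmetric

Serial: yes — every world has a successor (e.g. a S b).
Symmetric: no — a S b but not b S a.
Transitive: yes — every two-step S-path is closed by a direct edge.
Euclidean: yes — any two successors of a common world are S-related.
Only symmetric fails.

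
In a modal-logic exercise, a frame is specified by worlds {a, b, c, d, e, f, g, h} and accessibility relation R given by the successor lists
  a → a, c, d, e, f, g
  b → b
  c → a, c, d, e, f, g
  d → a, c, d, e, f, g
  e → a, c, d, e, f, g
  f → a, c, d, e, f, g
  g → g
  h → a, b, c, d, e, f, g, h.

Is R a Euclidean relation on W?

Euclidean: no — a R g and a R c, but not g R c.

No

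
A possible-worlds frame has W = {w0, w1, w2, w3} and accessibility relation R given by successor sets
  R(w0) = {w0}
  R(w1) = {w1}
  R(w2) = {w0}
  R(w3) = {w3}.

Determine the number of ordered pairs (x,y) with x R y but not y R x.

Enumerating: (w2,w0).

1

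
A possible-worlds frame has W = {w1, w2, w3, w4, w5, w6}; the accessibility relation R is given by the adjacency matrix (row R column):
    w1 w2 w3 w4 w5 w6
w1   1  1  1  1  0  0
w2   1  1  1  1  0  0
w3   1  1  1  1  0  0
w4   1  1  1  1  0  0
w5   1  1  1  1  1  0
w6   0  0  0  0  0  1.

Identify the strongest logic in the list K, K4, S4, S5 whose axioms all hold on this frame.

S4

Transitive (axiom 4): yes — every two-step R-path is closed by a direct edge.
Reflexive (axiom T): yes — every world is R-related to itself.
Euclidean (axiom 5): no — w5 R w1 and w5 R w5, but not w1 R w5.
So F validates K, K4, S4; S5 would additionally require R to be Euclidean. The strongest is S4.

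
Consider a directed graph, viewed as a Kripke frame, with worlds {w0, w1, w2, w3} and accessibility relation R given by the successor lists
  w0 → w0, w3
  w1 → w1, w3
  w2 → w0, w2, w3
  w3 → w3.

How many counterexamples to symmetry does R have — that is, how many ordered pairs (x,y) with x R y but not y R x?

Enumerating: (w0,w3), (w1,w3), (w2,w0), (w2,w3).

4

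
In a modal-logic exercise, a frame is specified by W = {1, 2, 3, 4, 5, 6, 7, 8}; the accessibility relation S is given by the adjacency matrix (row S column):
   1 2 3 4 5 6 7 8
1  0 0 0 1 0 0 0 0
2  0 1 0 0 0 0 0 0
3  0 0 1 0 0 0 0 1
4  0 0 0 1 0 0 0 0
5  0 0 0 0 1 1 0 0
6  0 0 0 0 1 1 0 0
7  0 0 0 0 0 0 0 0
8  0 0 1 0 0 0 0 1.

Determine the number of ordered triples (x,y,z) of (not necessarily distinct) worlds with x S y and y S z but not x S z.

S is transitive; there are no such tuples.

0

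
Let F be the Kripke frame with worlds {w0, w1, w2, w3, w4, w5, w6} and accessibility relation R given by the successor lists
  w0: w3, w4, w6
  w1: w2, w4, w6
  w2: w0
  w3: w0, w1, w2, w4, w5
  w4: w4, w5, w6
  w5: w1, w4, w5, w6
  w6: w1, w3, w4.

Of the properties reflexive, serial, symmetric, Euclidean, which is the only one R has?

Reflexive: no — w0 is not related to itself.
Serial: yes — every world has a successor (e.g. w0 R w3).
Symmetric: no — w0 R w4 but not w4 R w0.
Euclidean: no — w0 R w3 and w0 R w6, but not w3 R w6.
Only serial holds.

serial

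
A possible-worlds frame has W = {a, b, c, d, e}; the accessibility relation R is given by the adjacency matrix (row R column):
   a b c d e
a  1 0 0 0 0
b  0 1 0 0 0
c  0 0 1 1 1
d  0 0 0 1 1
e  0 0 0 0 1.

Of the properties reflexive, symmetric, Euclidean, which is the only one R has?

Reflexive: yes — every world is R-related to itself.
Symmetric: no — c R d but not d R c.
Euclidean: no — c R e and c R d, but not e R d.
Only reflexive holds.

reflexive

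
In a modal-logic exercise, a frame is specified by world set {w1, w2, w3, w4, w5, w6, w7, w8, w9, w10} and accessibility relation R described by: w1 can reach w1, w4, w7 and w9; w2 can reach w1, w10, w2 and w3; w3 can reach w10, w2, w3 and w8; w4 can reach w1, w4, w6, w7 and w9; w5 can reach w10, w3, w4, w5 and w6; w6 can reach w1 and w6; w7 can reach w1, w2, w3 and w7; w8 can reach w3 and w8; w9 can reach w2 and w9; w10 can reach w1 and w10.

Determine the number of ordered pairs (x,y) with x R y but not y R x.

16

Enumerating: (w1,w9), (w10,w1), (w2,w1), (w2,w10), (w3,w10), (w4,w6), (w4,w7), (w4,w9), (w5,w10), (w5,w3), (w5,w4), (w5,w6), (w6,w1), (w7,w2), (w7,w3), (w9,w2).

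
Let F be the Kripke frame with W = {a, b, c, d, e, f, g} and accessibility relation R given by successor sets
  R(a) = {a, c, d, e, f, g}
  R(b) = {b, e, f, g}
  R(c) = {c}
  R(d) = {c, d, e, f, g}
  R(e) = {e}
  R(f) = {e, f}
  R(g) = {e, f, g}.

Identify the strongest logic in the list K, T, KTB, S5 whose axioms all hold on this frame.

Reflexive (axiom T): yes — every world is R-related to itself.
Symmetric (axiom B): no — a R c but not c R a.
Euclidean (axiom 5): no — a R c and a R d, but not c R d.
So F validates K, T; KTB would additionally require R to be symmetric. The strongest is T.

T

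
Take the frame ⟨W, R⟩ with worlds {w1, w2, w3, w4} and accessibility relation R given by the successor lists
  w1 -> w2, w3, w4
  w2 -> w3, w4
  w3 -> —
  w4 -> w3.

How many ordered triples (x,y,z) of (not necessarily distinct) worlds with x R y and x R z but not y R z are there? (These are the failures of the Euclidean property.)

10

Enumerating: (w1,w2,w2), (w1,w3,w2), (w1,w3,w3), (w1,w3,w4), (w1,w4,w2), (w1,w4,w4), (w2,w3,w3), (w2,w3,w4), (w2,w4,w4), (w4,w3,w3).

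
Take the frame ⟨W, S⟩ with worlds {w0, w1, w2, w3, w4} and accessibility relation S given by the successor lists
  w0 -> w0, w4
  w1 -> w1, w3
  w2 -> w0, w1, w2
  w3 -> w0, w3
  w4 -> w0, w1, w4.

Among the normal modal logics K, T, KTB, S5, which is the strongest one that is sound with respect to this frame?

Reflexive (axiom T): yes — every world is S-related to itself.
Symmetric (axiom B): no — w1 S w3 but not w3 S w1.
Euclidean (axiom 5): no — w2 S w0 and w2 S w1, but not w0 S w1.
So F validates K, T; KTB would additionally require S to be symmetric. The strongest is T.

T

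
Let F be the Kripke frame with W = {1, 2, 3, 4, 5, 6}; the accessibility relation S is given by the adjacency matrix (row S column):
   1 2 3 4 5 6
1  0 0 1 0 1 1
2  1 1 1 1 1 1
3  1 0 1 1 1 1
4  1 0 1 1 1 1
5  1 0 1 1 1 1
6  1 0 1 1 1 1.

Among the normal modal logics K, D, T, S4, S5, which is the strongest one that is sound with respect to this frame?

Serial (axiom D): yes — every world has a successor (e.g. 1 S 3).
Reflexive (axiom T): no — 1 is not related to itself.
Transitive (axiom 4): no — 1 S 3 and 3 S 4, but not 1 S 4.
Euclidean (axiom 5): no — 2 S 1 and 2 S 4, but not 1 S 4.
So F validates K, D; T would additionally require S to be reflexive. The strongest is D.

D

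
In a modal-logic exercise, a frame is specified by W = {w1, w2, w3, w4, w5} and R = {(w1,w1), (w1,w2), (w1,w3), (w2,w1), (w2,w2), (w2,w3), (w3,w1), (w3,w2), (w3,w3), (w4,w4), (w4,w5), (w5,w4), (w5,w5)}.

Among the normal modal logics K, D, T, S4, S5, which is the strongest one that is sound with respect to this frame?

S5

Serial (axiom D): yes — every world has a successor (e.g. w1 R w1).
Reflexive (axiom T): yes — every world is R-related to itself.
Transitive (axiom 4): yes — every two-step R-path is closed by a direct edge.
Euclidean (axiom 5): yes — any two successors of a common world are R-related.
So F validates K, D, T, S4, S5. The strongest is S5.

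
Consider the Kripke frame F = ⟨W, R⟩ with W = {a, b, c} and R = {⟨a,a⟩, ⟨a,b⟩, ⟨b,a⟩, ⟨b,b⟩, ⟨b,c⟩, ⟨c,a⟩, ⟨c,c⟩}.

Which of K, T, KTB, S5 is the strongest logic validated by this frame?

T

Reflexive (axiom T): yes — every world is R-related to itself.
Symmetric (axiom B): no — b R c but not c R b.
Euclidean (axiom 5): no — b R a and b R c, but not a R c.
So F validates K, T; KTB would additionally require R to be symmetric. The strongest is T.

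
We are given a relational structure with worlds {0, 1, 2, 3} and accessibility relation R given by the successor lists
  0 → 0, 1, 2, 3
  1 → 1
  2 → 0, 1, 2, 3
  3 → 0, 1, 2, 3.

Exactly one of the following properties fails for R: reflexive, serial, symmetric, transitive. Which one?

Reflexive: yes — every world is R-related to itself.
Serial: yes — every world has a successor (e.g. 0 R 0).
Symmetric: no — 0 R 1 but not 1 R 0.
Transitive: yes — every two-step R-path is closed by a direct edge.
Only symmetric fails.

symmetric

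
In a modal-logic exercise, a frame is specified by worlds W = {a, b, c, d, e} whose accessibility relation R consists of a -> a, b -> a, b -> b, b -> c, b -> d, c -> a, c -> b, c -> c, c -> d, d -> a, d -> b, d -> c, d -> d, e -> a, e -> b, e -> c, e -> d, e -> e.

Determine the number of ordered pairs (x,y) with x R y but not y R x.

7

Enumerating: (b,a), (c,a), (d,a), (e,a), (e,b), (e,c), (e,d).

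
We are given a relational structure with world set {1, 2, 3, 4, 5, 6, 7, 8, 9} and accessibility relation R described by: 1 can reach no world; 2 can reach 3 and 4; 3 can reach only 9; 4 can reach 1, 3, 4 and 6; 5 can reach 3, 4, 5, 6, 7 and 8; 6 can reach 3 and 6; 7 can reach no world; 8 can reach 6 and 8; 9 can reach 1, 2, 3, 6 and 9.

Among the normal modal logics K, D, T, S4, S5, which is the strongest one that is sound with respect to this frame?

Serial (axiom D): no — 1 has no R-successor.
Reflexive (axiom T): no — 1 is not related to itself.
Transitive (axiom 4): no — 2 R 3 and 3 R 9, but not 2 R 9.
Euclidean (axiom 5): no — 2 R 3 and 2 R 4, but not 3 R 4.
So F validates K; D would additionally require R to be serial. The strongest is K.

K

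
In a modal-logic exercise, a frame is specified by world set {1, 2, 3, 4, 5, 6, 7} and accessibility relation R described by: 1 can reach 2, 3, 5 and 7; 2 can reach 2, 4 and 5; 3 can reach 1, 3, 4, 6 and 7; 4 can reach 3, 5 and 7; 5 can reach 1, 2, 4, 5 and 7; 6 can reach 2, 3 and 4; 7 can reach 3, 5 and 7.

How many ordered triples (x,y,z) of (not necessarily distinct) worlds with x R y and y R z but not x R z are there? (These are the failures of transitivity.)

Enumerating: (1,2,4), (1,3,1), (1,3,4), (1,3,6), (1,5,1), (1,5,4), (2,4,3), (2,4,7), (2,5,1), (2,5,7), (3,1,2), (3,1,5), … and 24 more.
Total: 36.

36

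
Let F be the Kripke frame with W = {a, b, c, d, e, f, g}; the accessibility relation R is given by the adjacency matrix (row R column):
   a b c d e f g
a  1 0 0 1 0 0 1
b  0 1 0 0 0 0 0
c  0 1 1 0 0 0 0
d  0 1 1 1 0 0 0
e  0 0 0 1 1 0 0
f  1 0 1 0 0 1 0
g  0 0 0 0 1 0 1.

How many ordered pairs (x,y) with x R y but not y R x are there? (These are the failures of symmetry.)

9

Enumerating: (a,d), (a,g), (c,b), (d,b), (d,c), (e,d), (f,a), (f,c), (g,e).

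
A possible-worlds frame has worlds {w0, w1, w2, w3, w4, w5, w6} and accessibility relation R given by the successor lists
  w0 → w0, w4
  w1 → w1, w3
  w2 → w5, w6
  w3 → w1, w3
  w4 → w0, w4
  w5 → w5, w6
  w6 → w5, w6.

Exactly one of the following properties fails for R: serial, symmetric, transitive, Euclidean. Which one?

Serial: yes — every world has a successor (e.g. w0 R w0).
Symmetric: no — w2 R w5 but not w5 R w2.
Transitive: yes — every two-step R-path is closed by a direct edge.
Euclidean: yes — any two successors of a common world are R-related.
Only symmetric fails.

symmetric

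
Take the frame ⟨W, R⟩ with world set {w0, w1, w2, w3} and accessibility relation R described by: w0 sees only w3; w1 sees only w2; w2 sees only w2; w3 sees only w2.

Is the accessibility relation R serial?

Serial: yes — every world has a successor (e.g. w0 R w3).

Yes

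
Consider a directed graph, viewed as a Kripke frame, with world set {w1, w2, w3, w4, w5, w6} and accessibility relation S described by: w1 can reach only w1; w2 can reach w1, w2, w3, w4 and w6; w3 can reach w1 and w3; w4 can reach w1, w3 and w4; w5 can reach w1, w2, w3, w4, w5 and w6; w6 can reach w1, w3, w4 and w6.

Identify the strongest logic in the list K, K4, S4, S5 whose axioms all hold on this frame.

S4

Transitive (axiom 4): yes — every two-step S-path is closed by a direct edge.
Reflexive (axiom T): yes — every world is S-related to itself.
Euclidean (axiom 5): no — w2 S w1 and w2 S w3, but not w1 S w3.
So F validates K, K4, S4; S5 would additionally require S to be Euclidean. The strongest is S4.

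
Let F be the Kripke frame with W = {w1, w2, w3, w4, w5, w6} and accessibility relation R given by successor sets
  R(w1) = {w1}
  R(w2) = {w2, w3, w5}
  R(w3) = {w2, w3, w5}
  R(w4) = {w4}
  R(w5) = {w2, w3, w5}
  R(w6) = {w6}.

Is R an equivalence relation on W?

Reflexive: yes — every world is R-related to itself.
Symmetric: yes — every pair in R has its reverse in R.
Transitive: yes — every two-step R-path is closed by a direct edge.
So R is an equivalence relation.

Yes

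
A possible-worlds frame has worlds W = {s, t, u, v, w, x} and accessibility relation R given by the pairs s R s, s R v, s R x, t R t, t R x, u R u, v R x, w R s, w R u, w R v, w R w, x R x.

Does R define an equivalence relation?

No

Reflexive: no — v is not related to itself.
Symmetric: no — s R v but not v R s.
Transitive: no — w R s and s R x, but not w R x.
So R is not an equivalence relation.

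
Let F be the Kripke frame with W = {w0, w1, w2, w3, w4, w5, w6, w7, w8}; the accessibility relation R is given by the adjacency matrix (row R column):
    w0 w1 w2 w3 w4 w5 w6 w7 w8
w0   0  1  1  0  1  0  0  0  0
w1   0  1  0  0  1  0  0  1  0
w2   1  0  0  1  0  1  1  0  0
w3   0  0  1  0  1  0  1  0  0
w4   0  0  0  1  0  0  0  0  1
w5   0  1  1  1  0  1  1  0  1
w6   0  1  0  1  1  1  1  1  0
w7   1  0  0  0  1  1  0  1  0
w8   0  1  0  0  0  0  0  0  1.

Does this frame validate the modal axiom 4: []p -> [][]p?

No

By correspondence theory, 4 is valid on a frame iff R is transitive.
Transitive: no — w0 R w1 and w1 R w7, but not w0 R w7.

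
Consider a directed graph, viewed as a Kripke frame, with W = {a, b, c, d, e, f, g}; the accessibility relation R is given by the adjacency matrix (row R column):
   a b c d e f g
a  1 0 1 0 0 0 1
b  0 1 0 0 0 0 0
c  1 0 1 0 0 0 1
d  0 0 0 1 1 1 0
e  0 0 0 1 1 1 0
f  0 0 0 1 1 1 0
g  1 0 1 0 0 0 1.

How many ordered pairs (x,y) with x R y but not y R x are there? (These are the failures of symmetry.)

R is symmetric; there are no such tuples.

0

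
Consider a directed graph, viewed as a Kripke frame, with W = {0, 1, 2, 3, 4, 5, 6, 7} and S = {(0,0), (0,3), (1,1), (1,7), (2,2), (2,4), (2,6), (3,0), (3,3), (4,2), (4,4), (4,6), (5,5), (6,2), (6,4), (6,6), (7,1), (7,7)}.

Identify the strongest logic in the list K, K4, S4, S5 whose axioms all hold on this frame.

S5

Transitive (axiom 4): yes — every two-step S-path is closed by a direct edge.
Reflexive (axiom T): yes — every world is S-related to itself.
Euclidean (axiom 5): yes — any two successors of a common world are S-related.
So F validates K, K4, S4, S5. The strongest is S5.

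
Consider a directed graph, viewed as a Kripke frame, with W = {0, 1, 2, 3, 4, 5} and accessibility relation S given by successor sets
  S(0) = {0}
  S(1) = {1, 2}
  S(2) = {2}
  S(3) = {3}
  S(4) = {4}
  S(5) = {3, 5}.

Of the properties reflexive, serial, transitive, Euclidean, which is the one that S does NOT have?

Reflexive: yes — every world is S-related to itself.
Serial: yes — every world has a successor (e.g. 0 S 0).
Transitive: yes — every two-step S-path is closed by a direct edge.
Euclidean: no — 1 S 2 and 1 S 1, but not 2 S 1.
Only Euclidean fails.

Euclidean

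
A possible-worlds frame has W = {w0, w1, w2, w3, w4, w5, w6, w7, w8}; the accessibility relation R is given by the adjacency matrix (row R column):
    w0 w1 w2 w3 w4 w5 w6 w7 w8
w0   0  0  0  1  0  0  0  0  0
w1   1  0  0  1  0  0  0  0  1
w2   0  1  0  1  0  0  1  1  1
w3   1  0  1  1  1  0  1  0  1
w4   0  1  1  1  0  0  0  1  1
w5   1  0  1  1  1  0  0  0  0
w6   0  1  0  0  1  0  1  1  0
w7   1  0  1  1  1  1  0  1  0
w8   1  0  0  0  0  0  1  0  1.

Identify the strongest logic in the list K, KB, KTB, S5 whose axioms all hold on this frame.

Symmetric (axiom B): no — w1 R w0 but not w0 R w1.
Reflexive (axiom T): no — w0 is not related to itself.
Euclidean (axiom 5): no — w1 R w0 and w1 R w8, but not w0 R w8.
So F validates K; KB would additionally require R to be symmetric. The strongest is K.

K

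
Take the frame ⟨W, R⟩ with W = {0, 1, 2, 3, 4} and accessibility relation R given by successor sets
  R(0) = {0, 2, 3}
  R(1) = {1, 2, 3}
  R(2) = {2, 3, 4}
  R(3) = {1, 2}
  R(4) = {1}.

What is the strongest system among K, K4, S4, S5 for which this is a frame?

Transitive (axiom 4): no — 0 R 2 and 2 R 4, but not 0 R 4.
Reflexive (axiom T): no — 3 is not related to itself.
Euclidean (axiom 5): no — 2 R 3 and 2 R 4, but not 3 R 4.
So F validates K; K4 would additionally require R to be transitive. The strongest is K.

K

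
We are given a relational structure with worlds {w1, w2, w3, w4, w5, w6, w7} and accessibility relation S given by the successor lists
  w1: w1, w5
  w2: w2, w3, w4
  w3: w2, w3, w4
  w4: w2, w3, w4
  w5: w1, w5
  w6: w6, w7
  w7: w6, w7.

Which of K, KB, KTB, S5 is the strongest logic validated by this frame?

Symmetric (axiom B): yes — every pair in S has its reverse in S.
Reflexive (axiom T): yes — every world is S-related to itself.
Euclidean (axiom 5): yes — any two successors of a common world are S-related.
So F validates K, KB, KTB, S5. The strongest is S5.

S5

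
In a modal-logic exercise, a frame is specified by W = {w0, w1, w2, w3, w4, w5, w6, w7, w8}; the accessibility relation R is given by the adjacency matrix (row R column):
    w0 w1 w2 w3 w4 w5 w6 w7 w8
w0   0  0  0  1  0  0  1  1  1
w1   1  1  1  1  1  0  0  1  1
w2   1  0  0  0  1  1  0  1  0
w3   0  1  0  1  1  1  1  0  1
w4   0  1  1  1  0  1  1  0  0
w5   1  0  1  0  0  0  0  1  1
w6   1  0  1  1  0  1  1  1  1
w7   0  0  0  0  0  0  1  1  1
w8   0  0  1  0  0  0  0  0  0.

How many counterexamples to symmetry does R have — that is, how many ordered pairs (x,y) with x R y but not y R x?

21

Enumerating: (w0,w3), (w0,w7), (w0,w8), (w1,w0), (w1,w2), (w1,w7), (w1,w8), (w2,w0), (w2,w7), (w3,w5), (w3,w8), (w4,w5), … and 9 more.
Total: 21.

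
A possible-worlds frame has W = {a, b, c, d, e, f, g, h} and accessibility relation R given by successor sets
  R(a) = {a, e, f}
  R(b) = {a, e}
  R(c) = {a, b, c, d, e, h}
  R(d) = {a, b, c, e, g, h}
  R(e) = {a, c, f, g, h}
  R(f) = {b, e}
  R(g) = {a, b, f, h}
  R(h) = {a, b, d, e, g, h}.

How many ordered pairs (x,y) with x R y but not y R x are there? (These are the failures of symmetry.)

Enumerating: (a,f), (b,a), (b,e), (c,a), (c,b), (c,h), (d,a), (d,b), (d,e), (d,g), (e,g), (f,b), (g,a), (g,b), (g,f), (h,a), (h,b).

17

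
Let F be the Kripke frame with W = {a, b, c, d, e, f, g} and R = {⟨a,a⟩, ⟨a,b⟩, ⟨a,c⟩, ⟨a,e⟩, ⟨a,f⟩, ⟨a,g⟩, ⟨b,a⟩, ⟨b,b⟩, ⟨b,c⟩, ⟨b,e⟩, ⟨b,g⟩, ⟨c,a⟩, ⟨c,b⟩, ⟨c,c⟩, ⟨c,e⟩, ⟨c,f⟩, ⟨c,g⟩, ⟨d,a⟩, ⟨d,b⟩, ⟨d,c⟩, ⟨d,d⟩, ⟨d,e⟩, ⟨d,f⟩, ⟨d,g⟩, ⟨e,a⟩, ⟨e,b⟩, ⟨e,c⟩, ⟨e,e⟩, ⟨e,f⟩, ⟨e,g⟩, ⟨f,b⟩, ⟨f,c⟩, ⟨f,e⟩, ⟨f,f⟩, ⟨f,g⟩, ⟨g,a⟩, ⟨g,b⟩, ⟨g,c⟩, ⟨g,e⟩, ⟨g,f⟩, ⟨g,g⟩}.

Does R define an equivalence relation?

Reflexive: yes — every world is R-related to itself.
Symmetric: no — a R f but not f R a.
Transitive: no — b R a and a R f, but not b R f.
So R is not an equivalence relation.

No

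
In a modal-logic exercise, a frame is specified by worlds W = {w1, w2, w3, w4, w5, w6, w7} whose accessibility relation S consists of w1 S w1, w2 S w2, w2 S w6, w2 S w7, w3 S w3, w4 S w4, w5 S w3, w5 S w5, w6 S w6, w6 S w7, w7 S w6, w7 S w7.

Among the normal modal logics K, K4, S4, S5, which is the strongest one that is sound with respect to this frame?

S4

Transitive (axiom 4): yes — every two-step S-path is closed by a direct edge.
Reflexive (axiom T): yes — every world is S-related to itself.
Euclidean (axiom 5): no — w2 S w6 and w2 S w2, but not w6 S w2.
So F validates K, K4, S4; S5 would additionally require S to be Euclidean. The strongest is S4.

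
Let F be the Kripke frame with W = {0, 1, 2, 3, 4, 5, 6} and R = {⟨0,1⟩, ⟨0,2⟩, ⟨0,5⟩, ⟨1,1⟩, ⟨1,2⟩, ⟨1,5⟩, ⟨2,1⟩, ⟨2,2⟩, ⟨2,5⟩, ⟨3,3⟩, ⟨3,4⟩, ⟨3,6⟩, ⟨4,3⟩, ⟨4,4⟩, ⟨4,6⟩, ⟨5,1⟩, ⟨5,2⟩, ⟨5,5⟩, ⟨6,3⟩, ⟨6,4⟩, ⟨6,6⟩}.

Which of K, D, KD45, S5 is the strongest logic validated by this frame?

KD45

Serial (axiom D): yes — every world has a successor (e.g. 0 R 1).
Euclidean (axiom 5): yes — any two successors of a common world are R-related.
Transitive (axiom 4): yes — every two-step R-path is closed by a direct edge.
Reflexive (axiom T): no — 0 is not related to itself.
So F validates K, D, KD45; S5 would additionally require R to be reflexive. The strongest is KD45.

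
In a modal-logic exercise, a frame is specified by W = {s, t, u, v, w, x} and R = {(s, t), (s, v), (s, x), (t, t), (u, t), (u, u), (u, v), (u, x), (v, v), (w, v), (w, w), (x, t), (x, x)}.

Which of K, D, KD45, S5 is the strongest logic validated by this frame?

D

Serial (axiom D): yes — every world has a successor (e.g. s R t).
Euclidean (axiom 5): no — s R t and s R v, but not t R v.
Transitive (axiom 4): yes — every two-step R-path is closed by a direct edge.
Reflexive (axiom T): no — s is not related to itself.
So F validates K, D; KD45 would additionally require R to be Euclidean. The strongest is D.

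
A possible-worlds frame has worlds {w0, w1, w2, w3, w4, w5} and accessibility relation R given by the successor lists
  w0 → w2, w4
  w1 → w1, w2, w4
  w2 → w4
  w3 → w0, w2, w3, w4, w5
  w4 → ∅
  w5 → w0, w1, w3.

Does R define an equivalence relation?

Reflexive: no — w0 is not related to itself.
Symmetric: no — w0 R w2 but not w2 R w0.
Transitive: no — w3 R w5 and w5 R w1, but not w3 R w1.
So R is not an equivalence relation.

No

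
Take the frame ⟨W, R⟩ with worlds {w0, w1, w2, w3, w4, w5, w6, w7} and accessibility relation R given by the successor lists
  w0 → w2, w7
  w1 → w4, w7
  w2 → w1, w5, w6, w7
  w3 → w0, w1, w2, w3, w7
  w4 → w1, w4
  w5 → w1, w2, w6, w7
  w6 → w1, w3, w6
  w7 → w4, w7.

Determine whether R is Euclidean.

Euclidean: no — w0 R w7 and w0 R w2, but not w7 R w2.

No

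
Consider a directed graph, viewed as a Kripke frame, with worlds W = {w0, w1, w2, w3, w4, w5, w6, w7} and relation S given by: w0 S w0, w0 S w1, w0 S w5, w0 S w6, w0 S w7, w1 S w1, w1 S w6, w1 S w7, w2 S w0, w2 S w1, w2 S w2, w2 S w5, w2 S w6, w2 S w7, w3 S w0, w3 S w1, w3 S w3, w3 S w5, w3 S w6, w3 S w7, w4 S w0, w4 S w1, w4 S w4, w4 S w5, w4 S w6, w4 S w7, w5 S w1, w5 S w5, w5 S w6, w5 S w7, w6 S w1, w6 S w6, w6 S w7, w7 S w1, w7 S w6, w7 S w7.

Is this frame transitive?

Transitive: yes — every two-step S-path is closed by a direct edge.

Yes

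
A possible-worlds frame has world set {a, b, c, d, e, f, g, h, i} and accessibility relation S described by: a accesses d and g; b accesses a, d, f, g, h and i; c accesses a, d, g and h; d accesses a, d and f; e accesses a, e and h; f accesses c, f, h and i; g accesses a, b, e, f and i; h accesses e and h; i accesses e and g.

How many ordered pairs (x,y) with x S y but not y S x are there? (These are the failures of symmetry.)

Enumerating: (b,a), (b,d), (b,f), (b,h), (b,i), (c,a), (c,d), (c,g), (c,h), (d,f), (e,a), (f,c), (f,h), (f,i), (g,e), (g,f), (i,e).

17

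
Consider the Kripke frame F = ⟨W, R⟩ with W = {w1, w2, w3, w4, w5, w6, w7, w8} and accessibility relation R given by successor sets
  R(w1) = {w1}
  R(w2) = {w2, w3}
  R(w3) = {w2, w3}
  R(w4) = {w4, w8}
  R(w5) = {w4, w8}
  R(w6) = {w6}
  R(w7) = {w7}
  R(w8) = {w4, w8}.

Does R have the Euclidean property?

Euclidean: yes — any two successors of a common world are R-related.

Yes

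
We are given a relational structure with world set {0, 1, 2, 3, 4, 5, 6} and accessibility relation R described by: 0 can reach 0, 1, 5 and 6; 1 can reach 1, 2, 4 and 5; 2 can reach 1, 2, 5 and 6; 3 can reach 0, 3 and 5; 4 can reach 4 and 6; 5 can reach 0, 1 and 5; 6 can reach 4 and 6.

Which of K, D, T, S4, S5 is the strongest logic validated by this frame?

T

Serial (axiom D): yes — every world has a successor (e.g. 0 R 0).
Reflexive (axiom T): yes — every world is R-related to itself.
Transitive (axiom 4): no — 0 R 1 and 1 R 2, but not 0 R 2.
Euclidean (axiom 5): no — 0 R 1 and 0 R 6, but not 1 R 6.
So F validates K, D, T; S4 would additionally require R to be transitive. The strongest is T.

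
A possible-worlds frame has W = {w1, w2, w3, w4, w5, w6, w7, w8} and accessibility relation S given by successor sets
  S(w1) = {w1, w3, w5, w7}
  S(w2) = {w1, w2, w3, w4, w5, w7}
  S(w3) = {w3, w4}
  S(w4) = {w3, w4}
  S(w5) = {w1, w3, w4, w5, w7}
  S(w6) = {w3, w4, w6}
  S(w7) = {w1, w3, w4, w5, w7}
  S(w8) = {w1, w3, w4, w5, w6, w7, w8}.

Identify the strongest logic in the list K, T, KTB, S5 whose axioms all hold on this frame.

Reflexive (axiom T): yes — every world is S-related to itself.
Symmetric (axiom B): no — w1 S w3 but not w3 S w1.
Euclidean (axiom 5): no — w1 S w3 and w1 S w5, but not w3 S w5.
So F validates K, T; KTB would additionally require S to be symmetric. The strongest is T.

T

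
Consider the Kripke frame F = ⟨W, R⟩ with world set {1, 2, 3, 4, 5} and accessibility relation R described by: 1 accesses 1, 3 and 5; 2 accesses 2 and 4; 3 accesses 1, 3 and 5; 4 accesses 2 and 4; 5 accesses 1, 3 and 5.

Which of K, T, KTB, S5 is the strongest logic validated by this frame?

S5

Reflexive (axiom T): yes — every world is R-related to itself.
Symmetric (axiom B): yes — every pair in R has its reverse in R.
Euclidean (axiom 5): yes — any two successors of a common world are R-related.
So F validates K, T, KTB, S5. The strongest is S5.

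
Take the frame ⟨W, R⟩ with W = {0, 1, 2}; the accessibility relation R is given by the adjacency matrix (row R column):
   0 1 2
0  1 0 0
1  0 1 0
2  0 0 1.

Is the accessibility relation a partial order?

Reflexive: yes — every world is R-related to itself.
Transitive: yes — every two-step R-path is closed by a direct edge.
Antisymmetric: yes — no distinct pair is related both ways.
So R is a partial order.

Yes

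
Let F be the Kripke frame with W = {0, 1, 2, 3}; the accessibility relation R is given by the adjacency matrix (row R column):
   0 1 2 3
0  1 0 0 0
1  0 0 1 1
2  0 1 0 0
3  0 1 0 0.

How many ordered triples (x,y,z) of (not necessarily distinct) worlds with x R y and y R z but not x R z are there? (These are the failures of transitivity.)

Enumerating: (1,2,1), (1,3,1), (2,1,2), (2,1,3), (3,1,2), (3,1,3).

6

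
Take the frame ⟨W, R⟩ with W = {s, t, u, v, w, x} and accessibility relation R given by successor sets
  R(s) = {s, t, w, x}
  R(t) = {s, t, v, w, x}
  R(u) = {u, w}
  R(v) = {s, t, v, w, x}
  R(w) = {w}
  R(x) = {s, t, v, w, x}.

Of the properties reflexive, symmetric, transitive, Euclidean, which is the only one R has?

reflexive

Reflexive: yes — every world is R-related to itself.
Symmetric: no — s R w but not w R s.
Transitive: no — s R t and t R v, but not s R v.
Euclidean: no — s R w and s R t, but not w R t.
Only reflexive holds.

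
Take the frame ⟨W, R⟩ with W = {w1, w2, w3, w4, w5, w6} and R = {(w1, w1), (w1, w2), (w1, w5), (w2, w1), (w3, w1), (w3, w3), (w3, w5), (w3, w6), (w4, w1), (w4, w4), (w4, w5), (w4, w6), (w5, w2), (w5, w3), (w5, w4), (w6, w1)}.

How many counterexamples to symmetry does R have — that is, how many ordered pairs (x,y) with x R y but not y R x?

Enumerating: (w1,w5), (w3,w1), (w3,w6), (w4,w1), (w4,w6), (w5,w2), (w6,w1).

7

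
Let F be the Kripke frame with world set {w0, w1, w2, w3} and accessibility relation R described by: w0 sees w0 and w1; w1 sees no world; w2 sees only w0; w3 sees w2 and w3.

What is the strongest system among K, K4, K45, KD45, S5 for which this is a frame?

Transitive (axiom 4): no — w2 R w0 and w0 R w1, but not w2 R w1.
Euclidean (axiom 5): no — w0 R w1 and w0 R w0, but not w1 R w0.
Serial (axiom D): no — w1 has no R-successor.
Reflexive (axiom T): no — w1 is not related to itself.
So F validates K; K4 would additionally require R to be transitive. The strongest is K.

K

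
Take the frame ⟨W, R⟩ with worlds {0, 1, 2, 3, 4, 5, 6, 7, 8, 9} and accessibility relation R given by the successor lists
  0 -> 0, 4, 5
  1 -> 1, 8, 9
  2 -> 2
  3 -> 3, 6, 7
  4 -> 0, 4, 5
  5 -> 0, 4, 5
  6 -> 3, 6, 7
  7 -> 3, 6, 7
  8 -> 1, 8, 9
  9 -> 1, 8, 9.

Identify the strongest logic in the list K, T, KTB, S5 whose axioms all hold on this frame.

Reflexive (axiom T): yes — every world is R-related to itself.
Symmetric (axiom B): yes — every pair in R has its reverse in R.
Euclidean (axiom 5): yes — any two successors of a common world are R-related.
So F validates K, T, KTB, S5. The strongest is S5.

S5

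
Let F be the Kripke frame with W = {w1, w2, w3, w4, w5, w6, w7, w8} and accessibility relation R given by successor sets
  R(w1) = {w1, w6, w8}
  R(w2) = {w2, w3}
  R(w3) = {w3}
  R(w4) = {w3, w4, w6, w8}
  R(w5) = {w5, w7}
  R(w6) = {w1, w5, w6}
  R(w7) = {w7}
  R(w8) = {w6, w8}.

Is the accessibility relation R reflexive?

Yes

Reflexive: yes — every world is R-related to itself.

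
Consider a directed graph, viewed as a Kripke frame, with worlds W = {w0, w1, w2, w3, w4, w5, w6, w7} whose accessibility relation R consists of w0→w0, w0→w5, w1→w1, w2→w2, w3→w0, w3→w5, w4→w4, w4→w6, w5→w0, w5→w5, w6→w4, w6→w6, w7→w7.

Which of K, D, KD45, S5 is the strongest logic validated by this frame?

Serial (axiom D): yes — every world has a successor (e.g. w0 R w0).
Euclidean (axiom 5): yes — any two successors of a common world are R-related.
Transitive (axiom 4): yes — every two-step R-path is closed by a direct edge.
Reflexive (axiom T): no — w3 is not related to itself.
So F validates K, D, KD45; S5 would additionally require R to be reflexive. The strongest is KD45.

KD45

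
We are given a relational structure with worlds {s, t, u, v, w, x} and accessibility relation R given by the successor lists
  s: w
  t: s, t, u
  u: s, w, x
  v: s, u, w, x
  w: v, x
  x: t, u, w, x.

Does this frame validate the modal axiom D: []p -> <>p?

Yes

By correspondence theory, D is valid on a frame iff R is serial.
Serial: yes — every world has a successor (e.g. s R w).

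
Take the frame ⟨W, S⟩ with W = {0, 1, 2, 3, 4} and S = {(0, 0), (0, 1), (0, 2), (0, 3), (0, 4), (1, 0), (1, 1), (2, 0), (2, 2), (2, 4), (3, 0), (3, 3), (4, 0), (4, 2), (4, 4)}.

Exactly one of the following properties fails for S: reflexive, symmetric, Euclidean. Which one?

Reflexive: yes — every world is S-related to itself.
Symmetric: yes — every pair in S has its reverse in S.
Euclidean: no — 0 S 1 and 0 S 2, but not 1 S 2.
Only Euclidean fails.

Euclidean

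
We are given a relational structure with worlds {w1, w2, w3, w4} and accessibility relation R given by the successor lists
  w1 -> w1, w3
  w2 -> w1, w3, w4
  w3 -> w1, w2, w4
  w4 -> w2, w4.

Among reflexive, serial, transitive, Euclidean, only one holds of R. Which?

serial

Reflexive: no — w2 is not related to itself.
Serial: yes — every world has a successor (e.g. w1 R w1).
Transitive: no — w1 R w3 and w3 R w2, but not w1 R w2.
Euclidean: no — w2 R w1 and w2 R w4, but not w1 R w4.
Only serial holds.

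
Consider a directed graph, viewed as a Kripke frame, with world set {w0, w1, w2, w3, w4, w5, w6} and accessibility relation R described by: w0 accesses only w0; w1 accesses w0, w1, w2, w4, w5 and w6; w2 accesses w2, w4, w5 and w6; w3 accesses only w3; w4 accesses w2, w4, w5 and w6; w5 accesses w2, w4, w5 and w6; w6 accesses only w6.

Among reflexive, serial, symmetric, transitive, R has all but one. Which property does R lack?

Reflexive: yes — every world is R-related to itself.
Serial: yes — every world has a successor (e.g. w0 R w0).
Symmetric: no — w1 R w0 but not w0 R w1.
Transitive: yes — every two-step R-path is closed by a direct edge.
Only symmetric fails.

symmetric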